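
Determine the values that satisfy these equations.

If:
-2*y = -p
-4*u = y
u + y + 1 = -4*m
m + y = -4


Then:
m = 8/13
p = -120/13
u = 15/13
y = -60/13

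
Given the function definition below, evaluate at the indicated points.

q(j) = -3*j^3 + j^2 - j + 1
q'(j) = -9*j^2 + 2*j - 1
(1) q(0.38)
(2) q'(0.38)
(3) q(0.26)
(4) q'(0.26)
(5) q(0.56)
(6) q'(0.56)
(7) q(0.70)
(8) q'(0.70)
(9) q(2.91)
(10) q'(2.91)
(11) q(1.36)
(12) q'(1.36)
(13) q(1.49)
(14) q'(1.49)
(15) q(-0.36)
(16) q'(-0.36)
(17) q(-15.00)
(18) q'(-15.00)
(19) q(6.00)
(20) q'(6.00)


(1) = 0.60
(2) = -1.54
(3) = 0.75
(4) = -1.09
(5) = 0.23
(6) = -2.70
(7) = -0.24
(8) = -4.01
(9) = -67.37
(10) = -71.39
(11) = -6.06
(12) = -14.93
(13) = -8.19
(14) = -18.00
(15) = 1.63
(16) = -2.89
(17) = 10366.00
(18) = -2056.00
(19) = -617.00
(20) = -313.00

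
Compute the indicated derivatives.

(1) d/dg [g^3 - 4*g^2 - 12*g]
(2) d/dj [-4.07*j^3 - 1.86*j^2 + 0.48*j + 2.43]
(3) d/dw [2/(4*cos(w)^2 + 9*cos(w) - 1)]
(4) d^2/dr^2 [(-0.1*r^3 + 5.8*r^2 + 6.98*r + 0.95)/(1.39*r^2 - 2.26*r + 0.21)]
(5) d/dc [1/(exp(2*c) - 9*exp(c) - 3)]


(1) = 3*g^2 - 8*g - 12
(2) = -12.21*j^2 - 3.72*j + 0.48
(3) = 2*(8*cos(w) + 9)*sin(w)/(4*cos(w)^2 + 9*cos(w) - 1)^2
(4) = (62.449216*r^3 + 1.13961*r^2 - 30.157212*r + 16.286806)/(2.685619*r^6 - 13.099638*r^5 + 22.515915*r^4 - 15.50134*r^3 + 3.401685*r^2 - 0.298998*r + 0.009261)
(5) = (9 - 2*exp(c))*exp(c)/(-exp(2*c) + 9*exp(c) + 3)^2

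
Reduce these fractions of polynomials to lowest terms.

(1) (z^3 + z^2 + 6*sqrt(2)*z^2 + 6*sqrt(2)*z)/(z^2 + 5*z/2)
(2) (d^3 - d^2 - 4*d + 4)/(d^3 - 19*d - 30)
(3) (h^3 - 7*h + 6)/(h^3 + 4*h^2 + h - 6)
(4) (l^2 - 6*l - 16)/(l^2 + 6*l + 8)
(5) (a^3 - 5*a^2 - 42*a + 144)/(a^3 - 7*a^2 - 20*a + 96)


(1) = (2*z^2 + z*(2 + 12*sqrt(2)) + 12*sqrt(2))/(2*z + 5)
(2) = (d^2 - 3*d + 2)/(d^2 - 2*d - 15)
(3) = (h - 2)/(h + 2)
(4) = (l - 8)/(l + 4)
(5) = (a + 6)/(a + 4)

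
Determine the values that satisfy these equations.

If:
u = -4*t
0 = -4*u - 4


Then:
t = 1/4
u = -1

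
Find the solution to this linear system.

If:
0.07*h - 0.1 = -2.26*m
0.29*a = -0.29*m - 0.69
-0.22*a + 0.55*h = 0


Then:
a = -2.45
h = -0.98
m = 0.07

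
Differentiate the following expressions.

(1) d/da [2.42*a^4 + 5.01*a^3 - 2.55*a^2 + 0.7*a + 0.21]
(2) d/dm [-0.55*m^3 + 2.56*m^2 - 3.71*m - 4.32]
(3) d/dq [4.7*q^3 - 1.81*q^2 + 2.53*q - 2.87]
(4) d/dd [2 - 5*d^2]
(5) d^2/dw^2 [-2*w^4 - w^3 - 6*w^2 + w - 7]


(1) = 9.68*a^3 + 15.03*a^2 - 5.1*a + 0.7
(2) = -1.65*m^2 + 5.12*m - 3.71
(3) = 14.1*q^2 - 3.62*q + 2.53
(4) = -10*d
(5) = -24*w^2 - 6*w - 12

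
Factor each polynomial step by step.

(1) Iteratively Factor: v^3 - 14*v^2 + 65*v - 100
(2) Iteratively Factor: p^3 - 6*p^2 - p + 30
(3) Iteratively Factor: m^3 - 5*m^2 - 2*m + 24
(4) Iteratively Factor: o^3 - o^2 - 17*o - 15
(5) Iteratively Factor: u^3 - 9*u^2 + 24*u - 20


(1) = (v - 5)*(v^2 - 9*v + 20) = (v - 5)^2*(v - 4)
(2) = (p - 3)*(p^2 - 3*p - 10) = (p - 3)*(p + 2)*(p - 5)
(3) = (m + 2)*(m^2 - 7*m + 12) = (m - 3)*(m + 2)*(m - 4)
(4) = (o - 5)*(o^2 + 4*o + 3) = (o - 5)*(o + 1)*(o + 3)
(5) = (u - 2)*(u^2 - 7*u + 10) = (u - 2)^2*(u - 5)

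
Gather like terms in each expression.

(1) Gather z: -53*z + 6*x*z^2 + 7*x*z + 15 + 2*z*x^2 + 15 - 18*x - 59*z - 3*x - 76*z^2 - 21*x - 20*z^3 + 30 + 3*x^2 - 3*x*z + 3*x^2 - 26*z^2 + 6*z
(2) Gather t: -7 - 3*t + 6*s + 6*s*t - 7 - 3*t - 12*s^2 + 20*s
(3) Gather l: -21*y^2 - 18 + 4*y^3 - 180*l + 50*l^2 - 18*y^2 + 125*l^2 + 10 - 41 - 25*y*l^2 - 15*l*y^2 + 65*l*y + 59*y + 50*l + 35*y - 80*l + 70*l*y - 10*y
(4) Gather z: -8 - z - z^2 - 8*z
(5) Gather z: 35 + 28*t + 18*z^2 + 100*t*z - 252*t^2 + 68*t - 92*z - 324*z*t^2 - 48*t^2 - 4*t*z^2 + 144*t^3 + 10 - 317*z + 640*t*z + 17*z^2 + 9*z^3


(1) = 6*x^2 - 42*x - 20*z^3 + z^2*(6*x - 102) + z*(2*x^2 + 4*x - 106) + 60
(2) = -12*s^2 + 26*s + t*(6*s - 6) - 14
(3) = l^2*(175 - 25*y) + l*(-15*y^2 + 135*y - 210) + 4*y^3 - 39*y^2 + 84*y - 49
(4) = -z^2 - 9*z - 8
(5) = 144*t^3 - 300*t^2 + 96*t + 9*z^3 + z^2*(35 - 4*t) + z*(-324*t^2 + 740*t - 409) + 45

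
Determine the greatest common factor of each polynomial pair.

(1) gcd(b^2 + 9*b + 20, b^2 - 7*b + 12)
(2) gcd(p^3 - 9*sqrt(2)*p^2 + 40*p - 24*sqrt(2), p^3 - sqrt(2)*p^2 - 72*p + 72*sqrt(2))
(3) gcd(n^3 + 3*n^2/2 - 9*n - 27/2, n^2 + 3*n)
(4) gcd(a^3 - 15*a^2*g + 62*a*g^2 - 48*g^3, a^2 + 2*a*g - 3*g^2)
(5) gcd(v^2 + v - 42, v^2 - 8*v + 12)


(1) = gcd((b + 4)*(b + 5), (b - 4)*(b - 3)) = 1
(2) = p^2 - 7*sqrt(2)*p + 12
(3) = gcd((n - 3)*(n + 3/2)*(n + 3), n*(n + 3)) = n + 3
(4) = a - g
(5) = gcd((v - 6)*(v + 7), (v - 6)*(v - 2)) = v - 6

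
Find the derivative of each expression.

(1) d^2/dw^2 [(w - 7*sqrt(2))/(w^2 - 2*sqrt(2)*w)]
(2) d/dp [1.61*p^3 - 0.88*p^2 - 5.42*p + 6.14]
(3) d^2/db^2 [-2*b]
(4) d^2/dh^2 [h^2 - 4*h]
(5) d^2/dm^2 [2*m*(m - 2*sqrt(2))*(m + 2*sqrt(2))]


(1) = 2*(3*w*(-w + 3*sqrt(2))*(w - 2*sqrt(2)) + 4*(w - 7*sqrt(2))*(w - sqrt(2))^2)/(w^3*(w - 2*sqrt(2))^3)
(2) = 4.83*p^2 - 1.76*p - 5.42
(3) = 0
(4) = 2
(5) = 12*m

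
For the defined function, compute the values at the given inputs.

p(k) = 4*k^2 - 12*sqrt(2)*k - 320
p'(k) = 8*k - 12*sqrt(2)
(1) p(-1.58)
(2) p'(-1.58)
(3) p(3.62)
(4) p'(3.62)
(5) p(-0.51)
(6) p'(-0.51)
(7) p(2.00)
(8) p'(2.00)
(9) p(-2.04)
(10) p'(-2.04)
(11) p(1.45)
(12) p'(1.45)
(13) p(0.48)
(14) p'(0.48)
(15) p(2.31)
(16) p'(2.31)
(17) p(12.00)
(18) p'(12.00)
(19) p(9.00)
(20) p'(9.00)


(1) = -283.20
(2) = -29.61
(3) = -329.02
(4) = 11.99
(5) = -310.30
(6) = -21.05
(7) = -337.94
(8) = -0.97
(9) = -268.73
(10) = -33.29
(11) = -336.20
(12) = -5.37
(13) = -327.22
(14) = -13.13
(15) = -337.86
(16) = 1.51
(17) = 52.35
(18) = 79.03
(19) = -148.74
(20) = 55.03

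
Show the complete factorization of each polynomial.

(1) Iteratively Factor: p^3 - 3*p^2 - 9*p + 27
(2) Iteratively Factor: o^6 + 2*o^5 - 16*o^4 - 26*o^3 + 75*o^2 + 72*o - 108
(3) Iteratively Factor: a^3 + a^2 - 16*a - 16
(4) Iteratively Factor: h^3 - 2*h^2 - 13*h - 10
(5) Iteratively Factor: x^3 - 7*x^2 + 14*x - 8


(1) = (p - 3)*(p^2 - 9) = (p - 3)^2*(p + 3)
(2) = (o + 3)*(o^5 - o^4 - 13*o^3 + 13*o^2 + 36*o - 36) = (o - 3)*(o + 3)*(o^4 + 2*o^3 - 7*o^2 - 8*o + 12) = (o - 3)*(o + 3)^2*(o^3 - o^2 - 4*o + 4) = (o - 3)*(o - 1)*(o + 3)^2*(o^2 - 4) = (o - 3)*(o - 1)*(o + 2)*(o + 3)^2*(o - 2)
(3) = (a - 4)*(a^2 + 5*a + 4) = (a - 4)*(a + 4)*(a + 1)
(4) = (h + 2)*(h^2 - 4*h - 5) = (h + 1)*(h + 2)*(h - 5)
(5) = (x - 4)*(x^2 - 3*x + 2) = (x - 4)*(x - 1)*(x - 2)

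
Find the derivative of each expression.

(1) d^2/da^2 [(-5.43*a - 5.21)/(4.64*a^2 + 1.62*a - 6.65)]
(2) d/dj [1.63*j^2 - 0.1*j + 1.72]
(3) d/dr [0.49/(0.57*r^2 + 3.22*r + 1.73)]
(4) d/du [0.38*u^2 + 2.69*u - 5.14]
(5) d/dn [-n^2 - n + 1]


(1) = (-(5.43*a + 5.21)*(9.28*a + 1.62)*(18.56*a + 3.24) + (151.1712*a + 65.942)*(4.64*a^2 + 1.62*a - 6.65))/(4.64*a^2 + 1.62*a - 6.65)^3
(2) = 3.26*j - 0.1
(3) = (-0.5586*r - 1.5778)/(0.57*r^2 + 3.22*r + 1.73)^2
(4) = 0.76*u + 2.69
(5) = -2*n - 1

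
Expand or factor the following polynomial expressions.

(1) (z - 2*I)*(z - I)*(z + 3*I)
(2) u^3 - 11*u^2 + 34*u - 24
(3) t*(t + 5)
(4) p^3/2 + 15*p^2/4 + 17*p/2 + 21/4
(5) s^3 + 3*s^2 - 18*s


(1) = z^3 + 7*z - 6*I
(2) = (u - 6)*(u - 4)*(u - 1)
(3) = t^2 + 5*t
(4) = (p/2 + 1/2)*(p + 3)*(p + 7/2)
(5) = s*(s - 3)*(s + 6)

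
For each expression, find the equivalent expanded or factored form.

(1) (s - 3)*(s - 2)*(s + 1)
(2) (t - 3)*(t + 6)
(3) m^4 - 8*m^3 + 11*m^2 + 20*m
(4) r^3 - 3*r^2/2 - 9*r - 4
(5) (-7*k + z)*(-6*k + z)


(1) = s^3 - 4*s^2 + s + 6
(2) = t^2 + 3*t - 18
(3) = m*(m - 5)*(m - 4)*(m + 1)
(4) = (r - 4)*(r + 1/2)*(r + 2)
(5) = 42*k^2 - 13*k*z + z^2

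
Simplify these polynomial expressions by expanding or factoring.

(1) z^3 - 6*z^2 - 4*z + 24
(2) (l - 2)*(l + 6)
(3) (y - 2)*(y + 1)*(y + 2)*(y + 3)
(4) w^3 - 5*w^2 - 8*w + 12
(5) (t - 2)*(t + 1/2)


(1) = (z - 6)*(z - 2)*(z + 2)
(2) = l^2 + 4*l - 12
(3) = y^4 + 4*y^3 - y^2 - 16*y - 12
(4) = (w - 6)*(w - 1)*(w + 2)
(5) = t^2 - 3*t/2 - 1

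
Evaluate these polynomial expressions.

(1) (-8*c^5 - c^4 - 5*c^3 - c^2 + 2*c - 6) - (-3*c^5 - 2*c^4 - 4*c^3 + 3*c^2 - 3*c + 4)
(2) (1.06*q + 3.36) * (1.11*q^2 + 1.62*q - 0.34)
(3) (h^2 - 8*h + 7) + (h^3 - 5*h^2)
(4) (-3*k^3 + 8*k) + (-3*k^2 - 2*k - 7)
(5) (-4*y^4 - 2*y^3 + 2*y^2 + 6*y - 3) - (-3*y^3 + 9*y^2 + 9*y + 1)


(1) = -5*c^5 + c^4 - c^3 - 4*c^2 + 5*c - 10
(2) = 1.1766*q^3 + 5.4468*q^2 + 5.0828*q - 1.1424
(3) = h^3 - 4*h^2 - 8*h + 7
(4) = -3*k^3 - 3*k^2 + 6*k - 7
(5) = -4*y^4 + y^3 - 7*y^2 - 3*y - 4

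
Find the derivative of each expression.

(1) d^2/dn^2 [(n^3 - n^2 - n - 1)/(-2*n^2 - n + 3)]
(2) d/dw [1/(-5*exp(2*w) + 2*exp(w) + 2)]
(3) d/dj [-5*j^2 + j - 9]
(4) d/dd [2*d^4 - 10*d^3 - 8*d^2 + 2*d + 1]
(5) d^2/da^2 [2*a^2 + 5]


(1) = 2*(-5*n^3 + 39*n^2 - 3*n + 19)/(8*n^6 + 12*n^5 - 30*n^4 - 35*n^3 + 45*n^2 + 27*n - 27)
(2) = (10*exp(w) - 2)*exp(w)/(-5*exp(2*w) + 2*exp(w) + 2)^2
(3) = 1 - 10*j
(4) = 8*d^3 - 30*d^2 - 16*d + 2
(5) = 4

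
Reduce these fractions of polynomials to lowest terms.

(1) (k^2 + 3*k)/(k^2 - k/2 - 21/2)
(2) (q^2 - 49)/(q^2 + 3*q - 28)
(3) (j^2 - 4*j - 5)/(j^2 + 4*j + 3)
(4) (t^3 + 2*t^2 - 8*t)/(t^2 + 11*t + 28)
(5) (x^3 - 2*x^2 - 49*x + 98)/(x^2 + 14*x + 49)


(1) = 2*k/(2*k - 7)
(2) = (q - 7)/(q - 4)
(3) = (j - 5)/(j + 3)
(4) = (t^2 - 2*t)/(t + 7)
(5) = (x^2 - 9*x + 14)/(x + 7)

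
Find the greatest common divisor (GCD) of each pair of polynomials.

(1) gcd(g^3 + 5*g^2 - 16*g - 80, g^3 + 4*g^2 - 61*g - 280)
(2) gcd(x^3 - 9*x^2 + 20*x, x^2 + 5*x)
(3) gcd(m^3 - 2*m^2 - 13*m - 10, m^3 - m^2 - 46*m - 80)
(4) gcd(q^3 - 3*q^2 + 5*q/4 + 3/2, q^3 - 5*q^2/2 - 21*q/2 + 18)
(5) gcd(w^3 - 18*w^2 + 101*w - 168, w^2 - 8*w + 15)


(1) = gcd((g - 4)*(g + 4)*(g + 5), (g - 8)*(g + 5)*(g + 7)) = g + 5
(2) = x
(3) = gcd((m - 5)*(m + 1)*(m + 2), (m - 8)*(m + 2)*(m + 5)) = m + 2
(4) = q - 3/2
(5) = gcd((w - 8)*(w - 7)*(w - 3), (w - 5)*(w - 3)) = w - 3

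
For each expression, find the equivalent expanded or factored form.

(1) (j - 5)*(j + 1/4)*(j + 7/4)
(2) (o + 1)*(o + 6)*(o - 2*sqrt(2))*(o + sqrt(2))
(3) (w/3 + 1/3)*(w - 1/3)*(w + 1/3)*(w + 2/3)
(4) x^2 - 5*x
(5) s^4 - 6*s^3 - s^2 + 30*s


(1) = j^3 - 3*j^2 - 153*j/16 - 35/16
(2) = o^4 - sqrt(2)*o^3 + 7*o^3 - 7*sqrt(2)*o^2 + 2*o^2 - 28*o - 6*sqrt(2)*o - 24
(3) = w^4/3 + 5*w^3/9 + 5*w^2/27 - 5*w/81 - 2/81
(4) = x*(x - 5)
(5) = s*(s - 5)*(s - 3)*(s + 2)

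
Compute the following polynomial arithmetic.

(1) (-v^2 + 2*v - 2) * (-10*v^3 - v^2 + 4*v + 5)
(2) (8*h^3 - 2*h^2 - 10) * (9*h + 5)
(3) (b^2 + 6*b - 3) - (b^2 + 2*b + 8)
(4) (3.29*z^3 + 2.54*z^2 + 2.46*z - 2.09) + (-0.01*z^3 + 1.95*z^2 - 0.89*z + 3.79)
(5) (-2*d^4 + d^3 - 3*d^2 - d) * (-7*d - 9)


(1) = 10*v^5 - 19*v^4 + 14*v^3 + 5*v^2 + 2*v - 10
(2) = 72*h^4 + 22*h^3 - 10*h^2 - 90*h - 50
(3) = 4*b - 11
(4) = 3.28*z^3 + 4.49*z^2 + 1.57*z + 1.7
(5) = 14*d^5 + 11*d^4 + 12*d^3 + 34*d^2 + 9*d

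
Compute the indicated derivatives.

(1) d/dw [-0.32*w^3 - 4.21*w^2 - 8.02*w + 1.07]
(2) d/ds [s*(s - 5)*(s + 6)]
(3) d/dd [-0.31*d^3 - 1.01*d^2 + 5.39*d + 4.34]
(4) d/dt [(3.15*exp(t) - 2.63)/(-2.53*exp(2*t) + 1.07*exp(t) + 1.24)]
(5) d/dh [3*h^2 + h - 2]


(1) = -0.96*w^2 - 8.42*w - 8.02
(2) = 3*s^2 + 2*s - 30
(3) = -0.93*d^2 - 2.02*d + 5.39
(4) = (7.9695*exp(2*t) - 13.3078*exp(t) + 6.7201)*exp(t)/(6.4009*exp(4*t) - 5.4142*exp(3*t) - 5.1295*exp(2*t) + 2.6536*exp(t) + 1.5376)
(5) = 6*h + 1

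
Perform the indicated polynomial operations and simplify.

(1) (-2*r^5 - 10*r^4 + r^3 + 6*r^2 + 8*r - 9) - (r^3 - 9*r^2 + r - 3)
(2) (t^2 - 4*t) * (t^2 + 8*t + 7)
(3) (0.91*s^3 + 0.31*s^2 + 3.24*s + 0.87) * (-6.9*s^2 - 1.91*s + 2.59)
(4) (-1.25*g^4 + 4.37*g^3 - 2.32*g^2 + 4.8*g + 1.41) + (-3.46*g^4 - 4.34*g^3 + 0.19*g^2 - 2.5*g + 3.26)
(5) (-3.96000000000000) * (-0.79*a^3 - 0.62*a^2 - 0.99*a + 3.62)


(1) = -2*r^5 - 10*r^4 + 15*r^2 + 7*r - 6
(2) = t^4 + 4*t^3 - 25*t^2 - 28*t
(3) = -6.279*s^5 - 3.8771*s^4 - 20.5912*s^3 - 11.3885*s^2 + 6.7299*s + 2.2533
(4) = -4.71*g^4 + 0.03*g^3 - 2.13*g^2 + 2.3*g + 4.67
(5) = 3.1284*a^3 + 2.4552*a^2 + 3.9204*a - 14.3352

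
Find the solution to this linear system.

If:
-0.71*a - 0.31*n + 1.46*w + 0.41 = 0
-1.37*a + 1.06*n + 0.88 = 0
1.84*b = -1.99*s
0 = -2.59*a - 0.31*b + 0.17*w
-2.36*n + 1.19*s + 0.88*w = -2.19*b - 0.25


Then:
a = 0.14
b = -1.35
n = -0.65
s = 1.25
w = -0.35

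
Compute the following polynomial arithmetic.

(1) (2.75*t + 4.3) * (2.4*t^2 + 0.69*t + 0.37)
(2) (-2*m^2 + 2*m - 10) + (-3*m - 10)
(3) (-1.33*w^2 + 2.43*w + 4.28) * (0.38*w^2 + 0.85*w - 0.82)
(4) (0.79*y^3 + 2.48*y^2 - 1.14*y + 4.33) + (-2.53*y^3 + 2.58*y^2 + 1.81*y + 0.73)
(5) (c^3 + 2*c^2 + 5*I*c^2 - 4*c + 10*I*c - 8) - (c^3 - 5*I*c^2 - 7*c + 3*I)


(1) = 6.6*t^3 + 12.2175*t^2 + 3.9845*t + 1.591
(2) = -2*m^2 - m - 20
(3) = -0.5054*w^4 - 0.2071*w^3 + 4.7825*w^2 + 1.6454*w - 3.5096
(4) = -1.74*y^3 + 5.06*y^2 + 0.67*y + 5.06
(5) = 2*c^2 + 10*I*c^2 + 3*c + 10*I*c - 8 - 3*I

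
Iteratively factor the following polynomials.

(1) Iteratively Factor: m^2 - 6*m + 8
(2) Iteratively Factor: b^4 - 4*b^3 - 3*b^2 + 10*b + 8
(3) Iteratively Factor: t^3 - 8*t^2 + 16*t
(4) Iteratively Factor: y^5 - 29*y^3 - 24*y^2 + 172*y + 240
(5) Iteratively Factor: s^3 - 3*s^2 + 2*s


(1) = (m - 4)*(m - 2)
(2) = (b - 2)*(b^3 - 2*b^2 - 7*b - 4) = (b - 4)*(b - 2)*(b^2 + 2*b + 1) = (b - 4)*(b - 2)*(b + 1)*(b + 1)
(3) = (t - 4)*(t^2 - 4*t) = (t - 4)^2*(t)
(4) = (y - 3)*(y^4 + 3*y^3 - 20*y^2 - 84*y - 80) = (y - 3)*(y + 2)*(y^3 + y^2 - 22*y - 40) = (y - 3)*(y + 2)^2*(y^2 - y - 20) = (y - 3)*(y + 2)^2*(y + 4)*(y - 5)
(5) = (s - 1)*(s^2 - 2*s) = (s - 2)*(s - 1)*(s)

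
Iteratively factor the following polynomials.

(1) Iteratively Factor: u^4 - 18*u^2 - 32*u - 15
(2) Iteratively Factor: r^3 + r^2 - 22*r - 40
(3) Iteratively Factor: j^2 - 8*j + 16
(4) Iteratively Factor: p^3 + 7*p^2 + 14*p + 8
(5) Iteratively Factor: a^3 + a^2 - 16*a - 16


(1) = (u - 5)*(u^3 + 5*u^2 + 7*u + 3) = (u - 5)*(u + 1)*(u^2 + 4*u + 3) = (u - 5)*(u + 1)^2*(u + 3)
(2) = (r + 4)*(r^2 - 3*r - 10) = (r - 5)*(r + 4)*(r + 2)
(3) = (j - 4)*(j - 4)
(4) = (p + 1)*(p^2 + 6*p + 8) = (p + 1)*(p + 4)*(p + 2)
(5) = (a - 4)*(a^2 + 5*a + 4) = (a - 4)*(a + 1)*(a + 4)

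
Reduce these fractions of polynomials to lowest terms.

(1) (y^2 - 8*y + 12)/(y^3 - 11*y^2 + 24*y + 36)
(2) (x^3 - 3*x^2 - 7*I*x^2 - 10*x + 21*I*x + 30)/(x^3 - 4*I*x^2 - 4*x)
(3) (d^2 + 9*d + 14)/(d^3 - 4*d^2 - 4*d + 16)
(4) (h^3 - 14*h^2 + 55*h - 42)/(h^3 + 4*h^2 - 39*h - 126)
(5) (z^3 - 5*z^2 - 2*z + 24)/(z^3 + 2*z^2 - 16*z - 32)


(1) = (y - 2)/(y^2 - 5*y - 6)
(2) = (x^2 + x*(-3 - 5*I) + 15*I)/(x^2 - 2*I*x)
(3) = (d + 7)/(d^2 - 6*d + 8)
(4) = (h^2 - 8*h + 7)/(h^2 + 10*h + 21)
(5) = (z - 3)/(z + 4)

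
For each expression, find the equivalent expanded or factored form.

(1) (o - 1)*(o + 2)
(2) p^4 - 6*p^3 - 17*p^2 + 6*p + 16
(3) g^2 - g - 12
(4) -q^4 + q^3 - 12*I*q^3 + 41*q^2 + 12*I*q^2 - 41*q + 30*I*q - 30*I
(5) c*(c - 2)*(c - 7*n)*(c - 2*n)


(1) = o^2 + o - 2
(2) = (p - 8)*(p - 1)*(p + 1)*(p + 2)
(3) = (g - 4)*(g + 3)
(4) = (q + 5*I)*(q + 6*I)*(-I*q + 1)*(-I*q + I)
(5) = c^4 - 9*c^3*n - 2*c^3 + 14*c^2*n^2 + 18*c^2*n - 28*c*n^2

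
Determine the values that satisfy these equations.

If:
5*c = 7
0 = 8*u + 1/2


Then:
c = 7/5
u = -1/16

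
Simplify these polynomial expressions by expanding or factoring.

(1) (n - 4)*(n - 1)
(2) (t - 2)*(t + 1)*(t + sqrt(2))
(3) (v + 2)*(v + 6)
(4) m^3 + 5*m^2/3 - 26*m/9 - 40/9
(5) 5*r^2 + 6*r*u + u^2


(1) = n^2 - 5*n + 4
(2) = t^3 - t^2 + sqrt(2)*t^2 - 2*t - sqrt(2)*t - 2*sqrt(2)
(3) = v^2 + 8*v + 12
(4) = (m - 5/3)*(m + 4/3)*(m + 2)
(5) = (r + u)*(5*r + u)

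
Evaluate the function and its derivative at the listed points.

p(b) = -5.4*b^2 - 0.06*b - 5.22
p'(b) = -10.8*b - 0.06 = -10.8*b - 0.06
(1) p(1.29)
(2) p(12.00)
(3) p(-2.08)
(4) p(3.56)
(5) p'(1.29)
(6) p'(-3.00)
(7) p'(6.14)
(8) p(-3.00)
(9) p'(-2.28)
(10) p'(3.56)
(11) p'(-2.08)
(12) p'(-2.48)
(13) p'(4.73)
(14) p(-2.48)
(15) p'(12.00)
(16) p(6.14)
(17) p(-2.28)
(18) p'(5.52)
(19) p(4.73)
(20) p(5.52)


(1) = -14.28
(2) = -783.54
(3) = -28.46
(4) = -73.87
(5) = -13.99
(6) = 32.34
(7) = -66.37
(8) = -53.64
(9) = 24.56
(10) = -38.51
(11) = 22.40
(12) = 26.72
(13) = -51.14
(14) = -38.28
(15) = -129.66
(16) = -209.17
(17) = -33.15
(18) = -59.68
(19) = -126.32
(20) = -170.09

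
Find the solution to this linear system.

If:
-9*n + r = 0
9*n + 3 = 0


Then:
n = -1/3
r = -3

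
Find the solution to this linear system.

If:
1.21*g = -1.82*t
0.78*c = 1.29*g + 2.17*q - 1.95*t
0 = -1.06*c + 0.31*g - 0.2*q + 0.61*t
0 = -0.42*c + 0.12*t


Then:
c = 0.00
g = 0.00
q = 0.00
t = 0.00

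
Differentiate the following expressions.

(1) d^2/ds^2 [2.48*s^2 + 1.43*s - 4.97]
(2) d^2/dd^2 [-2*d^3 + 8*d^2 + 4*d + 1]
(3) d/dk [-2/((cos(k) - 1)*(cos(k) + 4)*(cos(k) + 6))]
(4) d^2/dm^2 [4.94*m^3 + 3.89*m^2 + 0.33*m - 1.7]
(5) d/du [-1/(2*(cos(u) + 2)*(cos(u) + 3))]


(1) = 4.96000000000000
(2) = 16 - 12*d
(3) = 2*(3*sin(k)^2 - 18*cos(k) - 17)*sin(k)/((cos(k) - 1)^2*(cos(k) + 4)^2*(cos(k) + 6)^2)
(4) = 29.64*m + 7.78
(5) = -(2*cos(u) + 5)*sin(u)/(2*(cos(u) + 2)^2*(cos(u) + 3)^2)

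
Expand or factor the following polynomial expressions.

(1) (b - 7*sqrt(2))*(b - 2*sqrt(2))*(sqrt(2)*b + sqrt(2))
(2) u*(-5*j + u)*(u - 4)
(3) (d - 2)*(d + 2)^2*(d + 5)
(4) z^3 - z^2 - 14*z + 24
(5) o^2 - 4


(1) = sqrt(2)*b^3 - 18*b^2 + sqrt(2)*b^2 - 18*b + 28*sqrt(2)*b + 28*sqrt(2)
(2) = -5*j*u^2 + 20*j*u + u^3 - 4*u^2
(3) = d^4 + 7*d^3 + 6*d^2 - 28*d - 40
(4) = (z - 3)*(z - 2)*(z + 4)
(5) = (o - 2)*(o + 2)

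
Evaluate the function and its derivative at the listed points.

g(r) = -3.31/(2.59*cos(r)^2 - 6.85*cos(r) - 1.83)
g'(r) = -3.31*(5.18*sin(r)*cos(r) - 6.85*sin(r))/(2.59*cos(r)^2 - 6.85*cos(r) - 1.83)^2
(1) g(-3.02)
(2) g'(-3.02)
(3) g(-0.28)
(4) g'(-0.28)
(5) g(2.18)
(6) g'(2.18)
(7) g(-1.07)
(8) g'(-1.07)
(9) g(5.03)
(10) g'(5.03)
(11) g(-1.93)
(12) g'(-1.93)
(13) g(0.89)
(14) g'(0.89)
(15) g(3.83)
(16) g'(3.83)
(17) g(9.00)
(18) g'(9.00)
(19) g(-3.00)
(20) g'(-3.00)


(1) = -0.44
(2) = -0.09
(3) = 0.55
(4) = -0.05
(5) = -1.13
(6) = 3.09
(7) = 0.73
(8) = -0.62
(9) = 0.89
(10) = -1.19
(11) = -3.69
(12) = -33.32
(13) = 0.65
(14) = 0.35
(15) = -0.66
(16) = -0.91
(17) = -0.50
(18) = 0.37
(19) = -0.44
(20) = -0.10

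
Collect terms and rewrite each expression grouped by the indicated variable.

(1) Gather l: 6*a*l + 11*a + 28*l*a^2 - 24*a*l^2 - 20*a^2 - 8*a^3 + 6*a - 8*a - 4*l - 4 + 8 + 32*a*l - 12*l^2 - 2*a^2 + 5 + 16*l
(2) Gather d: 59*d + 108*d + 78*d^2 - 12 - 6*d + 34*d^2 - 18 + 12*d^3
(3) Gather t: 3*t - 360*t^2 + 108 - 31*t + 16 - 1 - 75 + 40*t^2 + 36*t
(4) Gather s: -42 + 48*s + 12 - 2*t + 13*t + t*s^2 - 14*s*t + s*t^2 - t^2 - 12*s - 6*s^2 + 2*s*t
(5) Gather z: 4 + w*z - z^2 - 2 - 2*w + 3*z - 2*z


(1) = -8*a^3 - 22*a^2 + 9*a + l^2*(-24*a - 12) + l*(28*a^2 + 38*a + 12) + 9
(2) = 12*d^3 + 112*d^2 + 161*d - 30
(3) = -320*t^2 + 8*t + 48
(4) = s^2*(t - 6) + s*(t^2 - 12*t + 36) - t^2 + 11*t - 30
(5) = -2*w - z^2 + z*(w + 1) + 2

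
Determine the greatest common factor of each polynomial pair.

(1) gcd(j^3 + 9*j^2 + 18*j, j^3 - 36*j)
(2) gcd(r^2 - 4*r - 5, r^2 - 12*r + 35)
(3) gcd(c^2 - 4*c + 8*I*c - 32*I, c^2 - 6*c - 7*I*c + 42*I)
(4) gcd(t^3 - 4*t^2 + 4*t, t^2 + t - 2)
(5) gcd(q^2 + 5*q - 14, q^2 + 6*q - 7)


(1) = gcd(j*(j + 3)*(j + 6), j*(j - 6)*(j + 6)) = j^2 + 6*j
(2) = gcd((r - 5)*(r + 1), (r - 7)*(r - 5)) = r - 5
(3) = gcd((c - 4)*(c + 8*I), (c - 6)*(c - 7*I)) = 1
(4) = gcd(t*(t - 2)^2, (t - 1)*(t + 2)) = 1
(5) = gcd((q - 2)*(q + 7), (q - 1)*(q + 7)) = q + 7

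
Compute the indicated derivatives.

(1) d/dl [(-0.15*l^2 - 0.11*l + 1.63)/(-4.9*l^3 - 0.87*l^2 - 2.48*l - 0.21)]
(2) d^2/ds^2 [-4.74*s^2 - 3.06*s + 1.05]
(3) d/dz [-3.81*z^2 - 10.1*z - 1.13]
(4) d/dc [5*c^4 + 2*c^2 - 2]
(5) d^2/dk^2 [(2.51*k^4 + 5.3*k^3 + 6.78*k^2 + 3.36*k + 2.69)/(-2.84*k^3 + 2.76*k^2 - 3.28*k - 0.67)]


(1) = (-0.735*l^4 - 1.078*l^3 + 24.2373*l^2 + 2.8992*l + 4.0655)/(24.01*l^6 + 8.526*l^5 + 25.0609*l^4 + 6.3732*l^3 + 6.5158*l^2 + 1.0416*l + 0.0441)
(2) = -9.48000000000000
(3) = -7.62*z - 10.1
(4) = 20*c^3 + 4*c
(5) = (-183.934624*k^6 + 298.6122*k^5 + 263.45244*k^4 + 184.73424*k^3 - 355.2045*k^2 + 125.268492*k - 59.1481)/(22.906304*k^9 - 66.783168*k^8 + 144.267456*k^7 - 159.072432*k^6 + 135.108384*k^5 - 36.321072*k^4 + 2.719924*k^3 + 17.907492*k^2 + 4.417176*k + 0.300763)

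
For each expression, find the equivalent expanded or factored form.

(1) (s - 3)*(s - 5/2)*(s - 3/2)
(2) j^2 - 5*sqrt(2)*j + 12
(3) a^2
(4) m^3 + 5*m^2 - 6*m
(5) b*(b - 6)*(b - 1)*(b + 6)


(1) = s^3 - 7*s^2 + 63*s/4 - 45/4
(2) = (j - 3*sqrt(2))*(j - 2*sqrt(2))
(3) = a^2
(4) = m*(m - 1)*(m + 6)
(5) = b^4 - b^3 - 36*b^2 + 36*b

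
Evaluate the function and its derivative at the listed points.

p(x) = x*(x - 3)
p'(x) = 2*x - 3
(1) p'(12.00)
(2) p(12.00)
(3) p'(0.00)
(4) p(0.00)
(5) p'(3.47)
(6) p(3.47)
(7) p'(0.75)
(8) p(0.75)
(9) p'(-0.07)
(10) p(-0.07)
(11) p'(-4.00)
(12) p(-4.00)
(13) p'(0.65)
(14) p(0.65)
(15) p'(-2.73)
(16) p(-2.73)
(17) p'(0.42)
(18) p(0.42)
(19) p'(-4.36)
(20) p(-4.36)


(1) = 21.00
(2) = 108.00
(3) = -3.00
(4) = 0.00
(5) = 3.94
(6) = 1.63
(7) = -1.50
(8) = -1.69
(9) = -3.14
(10) = 0.21
(11) = -11.00
(12) = 28.00
(13) = -1.70
(14) = -1.53
(15) = -8.46
(16) = 15.64
(17) = -2.16
(18) = -1.08
(19) = -11.72
(20) = 32.09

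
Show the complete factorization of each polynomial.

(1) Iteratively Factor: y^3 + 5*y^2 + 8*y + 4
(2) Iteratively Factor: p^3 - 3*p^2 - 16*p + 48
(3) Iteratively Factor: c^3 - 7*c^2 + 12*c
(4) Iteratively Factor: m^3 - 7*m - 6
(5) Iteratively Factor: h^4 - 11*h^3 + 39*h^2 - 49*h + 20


(1) = (y + 2)*(y^2 + 3*y + 2) = (y + 2)^2*(y + 1)
(2) = (p - 4)*(p^2 + p - 12) = (p - 4)*(p + 4)*(p - 3)
(3) = (c)*(c^2 - 7*c + 12) = c*(c - 4)*(c - 3)
(4) = (m + 2)*(m^2 - 2*m - 3) = (m - 3)*(m + 2)*(m + 1)
(5) = (h - 5)*(h^3 - 6*h^2 + 9*h - 4) = (h - 5)*(h - 1)*(h^2 - 5*h + 4) = (h - 5)*(h - 4)*(h - 1)*(h - 1)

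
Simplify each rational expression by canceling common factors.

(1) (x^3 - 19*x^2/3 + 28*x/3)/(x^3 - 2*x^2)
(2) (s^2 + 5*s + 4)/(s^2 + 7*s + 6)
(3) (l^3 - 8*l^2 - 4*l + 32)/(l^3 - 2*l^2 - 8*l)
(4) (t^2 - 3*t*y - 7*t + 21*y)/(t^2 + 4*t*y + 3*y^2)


(1) = (3*x^2 - 19*x + 28)/(3*x^2 - 6*x)
(2) = (s + 4)/(s + 6)
(3) = (l^2 - 10*l + 16)/(l^2 - 4*l)
(4) = (t^2 - 3*t*y - 7*t + 21*y)/(t^2 + 4*t*y + 3*y^2)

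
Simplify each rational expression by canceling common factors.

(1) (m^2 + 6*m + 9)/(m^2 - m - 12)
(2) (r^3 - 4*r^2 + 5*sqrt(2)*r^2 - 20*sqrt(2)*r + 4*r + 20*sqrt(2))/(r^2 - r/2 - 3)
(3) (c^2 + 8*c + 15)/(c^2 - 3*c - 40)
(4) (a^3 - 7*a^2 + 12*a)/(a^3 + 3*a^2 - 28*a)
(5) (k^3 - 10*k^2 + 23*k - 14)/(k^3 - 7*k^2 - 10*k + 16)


(1) = (m + 3)/(m - 4)
(2) = (2*r^2 + r*(-4 + 10*sqrt(2)) - 20*sqrt(2))/(2*r + 3)
(3) = (c + 3)/(c - 8)
(4) = (a - 3)/(a + 7)
(5) = (k^2 - 9*k + 14)/(k^2 - 6*k - 16)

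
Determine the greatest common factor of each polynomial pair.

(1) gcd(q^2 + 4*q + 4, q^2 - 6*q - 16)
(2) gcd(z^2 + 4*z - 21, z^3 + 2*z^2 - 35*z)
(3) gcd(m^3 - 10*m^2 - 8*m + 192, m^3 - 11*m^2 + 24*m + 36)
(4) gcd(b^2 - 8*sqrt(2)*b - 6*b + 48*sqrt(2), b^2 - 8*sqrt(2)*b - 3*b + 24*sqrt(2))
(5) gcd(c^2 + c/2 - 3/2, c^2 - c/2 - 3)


(1) = q + 2
(2) = z + 7
(3) = gcd((m - 8)*(m - 6)*(m + 4), (m - 6)^2*(m + 1)) = m - 6
(4) = b - 8*sqrt(2)
(5) = c + 3/2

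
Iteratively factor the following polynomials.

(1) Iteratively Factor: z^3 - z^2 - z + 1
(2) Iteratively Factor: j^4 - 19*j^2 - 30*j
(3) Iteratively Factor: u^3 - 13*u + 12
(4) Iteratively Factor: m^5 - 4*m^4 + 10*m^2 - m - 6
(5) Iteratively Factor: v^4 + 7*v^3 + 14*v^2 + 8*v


(1) = (z - 1)*(z^2 - 1) = (z - 1)^2*(z + 1)
(2) = (j + 2)*(j^3 - 2*j^2 - 15*j) = (j - 5)*(j + 2)*(j^2 + 3*j) = (j - 5)*(j + 2)*(j + 3)*(j)
(3) = (u - 1)*(u^2 + u - 12) = (u - 1)*(u + 4)*(u - 3)
(4) = (m - 3)*(m^4 - m^3 - 3*m^2 + m + 2) = (m - 3)*(m - 2)*(m^3 + m^2 - m - 1) = (m - 3)*(m - 2)*(m + 1)*(m^2 - 1) = (m - 3)*(m - 2)*(m + 1)^2*(m - 1)
(5) = (v + 2)*(v^3 + 5*v^2 + 4*v) = (v + 2)*(v + 4)*(v^2 + v) = (v + 1)*(v + 2)*(v + 4)*(v)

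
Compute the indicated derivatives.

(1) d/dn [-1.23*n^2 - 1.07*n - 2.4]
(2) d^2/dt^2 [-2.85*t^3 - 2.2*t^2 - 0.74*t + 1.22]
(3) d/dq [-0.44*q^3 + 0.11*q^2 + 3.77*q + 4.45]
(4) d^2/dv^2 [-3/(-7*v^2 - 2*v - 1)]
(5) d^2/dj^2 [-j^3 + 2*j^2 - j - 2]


(1) = -2.46*n - 1.07
(2) = -17.1*t - 4.4
(3) = -1.32*q^2 + 0.22*q + 3.77
(4) = 6*(-49*v^2 - 14*v + 4*(7*v + 1)^2 - 7)/(7*v^2 + 2*v + 1)^3
(5) = 4 - 6*j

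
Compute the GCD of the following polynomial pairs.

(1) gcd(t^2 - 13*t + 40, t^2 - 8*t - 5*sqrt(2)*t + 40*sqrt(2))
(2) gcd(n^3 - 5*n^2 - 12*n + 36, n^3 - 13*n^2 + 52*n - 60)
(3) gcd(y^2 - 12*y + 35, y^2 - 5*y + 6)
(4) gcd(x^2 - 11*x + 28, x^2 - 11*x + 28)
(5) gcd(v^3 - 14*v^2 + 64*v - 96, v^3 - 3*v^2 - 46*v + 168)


(1) = t - 8
(2) = gcd((n - 6)*(n - 2)*(n + 3), (n - 6)*(n - 5)*(n - 2)) = n^2 - 8*n + 12
(3) = 1
(4) = gcd((x - 7)*(x - 4), (x - 7)*(x - 4)) = x^2 - 11*x + 28
(5) = gcd((v - 6)*(v - 4)^2, (v - 6)*(v - 4)*(v + 7)) = v^2 - 10*v + 24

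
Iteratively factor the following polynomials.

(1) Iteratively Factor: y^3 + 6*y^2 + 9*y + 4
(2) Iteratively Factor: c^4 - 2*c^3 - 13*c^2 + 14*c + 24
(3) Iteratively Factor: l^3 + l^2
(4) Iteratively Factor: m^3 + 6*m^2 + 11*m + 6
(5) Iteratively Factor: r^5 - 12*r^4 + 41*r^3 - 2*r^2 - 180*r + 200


(1) = (y + 1)*(y^2 + 5*y + 4) = (y + 1)*(y + 4)*(y + 1)
(2) = (c - 2)*(c^3 - 13*c - 12) = (c - 2)*(c + 1)*(c^2 - c - 12) = (c - 2)*(c + 1)*(c + 3)*(c - 4)
(3) = (l)*(l^2 + l) = l*(l + 1)*(l)
(4) = (m + 3)*(m^2 + 3*m + 2) = (m + 1)*(m + 3)*(m + 2)
(5) = (r + 2)*(r^4 - 14*r^3 + 69*r^2 - 140*r + 100) = (r - 5)*(r + 2)*(r^3 - 9*r^2 + 24*r - 20) = (r - 5)*(r - 2)*(r + 2)*(r^2 - 7*r + 10) = (r - 5)*(r - 2)^2*(r + 2)*(r - 5)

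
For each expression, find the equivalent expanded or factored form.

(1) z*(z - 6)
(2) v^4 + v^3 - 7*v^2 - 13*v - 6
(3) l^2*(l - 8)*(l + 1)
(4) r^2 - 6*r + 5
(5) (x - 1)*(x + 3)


(1) = z^2 - 6*z
(2) = (v - 3)*(v + 1)^2*(v + 2)
(3) = l^4 - 7*l^3 - 8*l^2
(4) = (r - 5)*(r - 1)
(5) = x^2 + 2*x - 3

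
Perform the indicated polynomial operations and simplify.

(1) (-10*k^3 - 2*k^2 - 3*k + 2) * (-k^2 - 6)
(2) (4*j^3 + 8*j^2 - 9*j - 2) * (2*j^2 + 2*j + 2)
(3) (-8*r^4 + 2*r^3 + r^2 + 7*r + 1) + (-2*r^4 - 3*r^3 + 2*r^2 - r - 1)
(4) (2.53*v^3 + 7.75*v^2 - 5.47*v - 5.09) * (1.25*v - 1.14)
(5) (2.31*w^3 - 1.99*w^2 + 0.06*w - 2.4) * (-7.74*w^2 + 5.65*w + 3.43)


(1) = 10*k^5 + 2*k^4 + 63*k^3 + 10*k^2 + 18*k - 12
(2) = 8*j^5 + 24*j^4 + 6*j^3 - 6*j^2 - 22*j - 4
(3) = -10*r^4 - r^3 + 3*r^2 + 6*r
(4) = 3.1625*v^4 + 6.8033*v^3 - 15.6725*v^2 - 0.1267*v + 5.8026
(5) = -17.8794*w^5 + 28.4541*w^4 - 3.7846*w^3 + 12.0893*w^2 - 13.3542*w - 8.232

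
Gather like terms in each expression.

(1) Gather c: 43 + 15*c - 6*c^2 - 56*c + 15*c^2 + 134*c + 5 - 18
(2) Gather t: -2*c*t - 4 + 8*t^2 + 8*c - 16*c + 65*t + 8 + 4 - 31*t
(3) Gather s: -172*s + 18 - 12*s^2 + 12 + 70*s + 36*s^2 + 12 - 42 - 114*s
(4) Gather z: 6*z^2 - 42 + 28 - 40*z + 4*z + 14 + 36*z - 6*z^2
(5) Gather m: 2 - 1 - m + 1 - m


(1) = 9*c^2 + 93*c + 30
(2) = -8*c + 8*t^2 + t*(34 - 2*c) + 8
(3) = 24*s^2 - 216*s
(4) = 0
(5) = 2 - 2*m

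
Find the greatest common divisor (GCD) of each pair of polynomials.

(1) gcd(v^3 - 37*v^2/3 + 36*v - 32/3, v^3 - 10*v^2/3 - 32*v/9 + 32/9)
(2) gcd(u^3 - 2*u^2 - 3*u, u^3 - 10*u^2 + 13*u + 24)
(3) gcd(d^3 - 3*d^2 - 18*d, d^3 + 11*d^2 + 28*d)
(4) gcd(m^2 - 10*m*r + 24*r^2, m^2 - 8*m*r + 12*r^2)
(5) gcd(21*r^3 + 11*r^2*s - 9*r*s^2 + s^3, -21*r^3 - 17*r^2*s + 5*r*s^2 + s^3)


(1) = v - 4
(2) = gcd(u*(u - 3)*(u + 1), (u - 8)*(u - 3)*(u + 1)) = u^2 - 2*u - 3
(3) = d
(4) = -m + 6*r
(5) = gcd((-7*r + s)*(-3*r + s)*(r + s), (-3*r + s)*(r + s)*(7*r + s)) = 3*r^2 + 2*r*s - s^2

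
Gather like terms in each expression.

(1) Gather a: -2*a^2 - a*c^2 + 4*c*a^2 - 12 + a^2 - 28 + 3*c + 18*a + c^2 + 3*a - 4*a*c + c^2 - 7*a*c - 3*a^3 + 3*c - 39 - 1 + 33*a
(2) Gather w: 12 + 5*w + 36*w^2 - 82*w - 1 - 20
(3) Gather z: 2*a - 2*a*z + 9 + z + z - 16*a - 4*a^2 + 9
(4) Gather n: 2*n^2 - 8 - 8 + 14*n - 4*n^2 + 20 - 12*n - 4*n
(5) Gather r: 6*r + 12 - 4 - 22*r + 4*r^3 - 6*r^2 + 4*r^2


(1) = -3*a^3 + a^2*(4*c - 1) + a*(-c^2 - 11*c + 54) + 2*c^2 + 6*c - 80
(2) = 36*w^2 - 77*w - 9
(3) = -4*a^2 - 14*a + z*(2 - 2*a) + 18
(4) = -2*n^2 - 2*n + 4
(5) = 4*r^3 - 2*r^2 - 16*r + 8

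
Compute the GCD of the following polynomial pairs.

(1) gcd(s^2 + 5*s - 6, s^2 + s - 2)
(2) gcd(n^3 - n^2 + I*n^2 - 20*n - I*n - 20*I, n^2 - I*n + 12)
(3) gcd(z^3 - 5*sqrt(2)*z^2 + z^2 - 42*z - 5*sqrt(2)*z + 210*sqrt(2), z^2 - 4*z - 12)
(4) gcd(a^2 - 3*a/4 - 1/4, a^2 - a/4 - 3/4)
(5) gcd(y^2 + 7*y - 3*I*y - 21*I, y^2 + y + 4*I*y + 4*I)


(1) = gcd((s - 1)*(s + 6), (s - 1)*(s + 2)) = s - 1
(2) = 1
(3) = gcd((z - 6)*(z + 7)*(z - 5*sqrt(2)), (z - 6)*(z + 2)) = z - 6
(4) = a - 1
(5) = gcd((y + 7)*(y - 3*I), (y + 1)*(y + 4*I)) = 1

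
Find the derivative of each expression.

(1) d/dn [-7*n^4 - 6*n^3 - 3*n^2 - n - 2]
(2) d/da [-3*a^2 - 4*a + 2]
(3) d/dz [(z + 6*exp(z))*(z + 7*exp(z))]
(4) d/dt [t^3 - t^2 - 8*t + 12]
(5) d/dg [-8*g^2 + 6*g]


(1) = -28*n^3 - 18*n^2 - 6*n - 1
(2) = -6*a - 4
(3) = 13*z*exp(z) + 2*z + 84*exp(2*z) + 13*exp(z)
(4) = 3*t^2 - 2*t - 8
(5) = 6 - 16*g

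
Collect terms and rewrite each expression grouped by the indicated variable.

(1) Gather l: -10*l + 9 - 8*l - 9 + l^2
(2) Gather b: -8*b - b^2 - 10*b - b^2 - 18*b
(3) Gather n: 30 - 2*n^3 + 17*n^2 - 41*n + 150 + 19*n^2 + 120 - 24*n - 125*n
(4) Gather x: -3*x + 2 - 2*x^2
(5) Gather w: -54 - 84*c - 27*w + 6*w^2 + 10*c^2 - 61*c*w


(1) = l^2 - 18*l
(2) = -2*b^2 - 36*b
(3) = -2*n^3 + 36*n^2 - 190*n + 300
(4) = -2*x^2 - 3*x + 2
(5) = 10*c^2 - 84*c + 6*w^2 + w*(-61*c - 27) - 54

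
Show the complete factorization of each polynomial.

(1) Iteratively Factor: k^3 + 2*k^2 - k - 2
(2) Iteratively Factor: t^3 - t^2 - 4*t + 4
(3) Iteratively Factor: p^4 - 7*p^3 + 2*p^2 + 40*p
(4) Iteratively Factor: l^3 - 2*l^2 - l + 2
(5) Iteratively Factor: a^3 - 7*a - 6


(1) = (k + 1)*(k^2 + k - 2) = (k - 1)*(k + 1)*(k + 2)
(2) = (t + 2)*(t^2 - 3*t + 2) = (t - 2)*(t + 2)*(t - 1)
(3) = (p)*(p^3 - 7*p^2 + 2*p + 40) = p*(p - 4)*(p^2 - 3*p - 10) = p*(p - 4)*(p + 2)*(p - 5)
(4) = (l - 2)*(l^2 - 1) = (l - 2)*(l + 1)*(l - 1)
(5) = (a + 1)*(a^2 - a - 6) = (a + 1)*(a + 2)*(a - 3)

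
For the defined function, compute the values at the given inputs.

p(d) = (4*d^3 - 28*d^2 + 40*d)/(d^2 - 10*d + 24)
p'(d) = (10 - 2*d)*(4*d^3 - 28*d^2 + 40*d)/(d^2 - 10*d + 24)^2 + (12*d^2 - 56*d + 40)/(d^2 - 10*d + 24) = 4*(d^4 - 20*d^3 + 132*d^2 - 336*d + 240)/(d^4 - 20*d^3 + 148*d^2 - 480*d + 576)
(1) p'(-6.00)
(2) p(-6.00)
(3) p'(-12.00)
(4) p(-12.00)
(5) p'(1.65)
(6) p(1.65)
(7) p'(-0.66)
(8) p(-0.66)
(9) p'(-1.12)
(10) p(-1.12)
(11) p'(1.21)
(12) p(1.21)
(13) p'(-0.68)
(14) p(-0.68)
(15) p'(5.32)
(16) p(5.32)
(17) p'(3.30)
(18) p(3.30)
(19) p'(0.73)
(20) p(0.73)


(1) = 3.51
(2) = -17.60
(3) = 3.79
(4) = -39.67
(5) = -1.43
(6) = 0.76
(7) = 2.18
(8) = -1.28
(9) = 2.44
(10) = -2.35
(11) = -0.15
(12) = 1.08
(13) = 2.19
(14) = -1.32
(15) = -108.99
(16) = -25.19
(17) = -35.24
(18) = -15.43
(19) = 0.78
(20) = 0.92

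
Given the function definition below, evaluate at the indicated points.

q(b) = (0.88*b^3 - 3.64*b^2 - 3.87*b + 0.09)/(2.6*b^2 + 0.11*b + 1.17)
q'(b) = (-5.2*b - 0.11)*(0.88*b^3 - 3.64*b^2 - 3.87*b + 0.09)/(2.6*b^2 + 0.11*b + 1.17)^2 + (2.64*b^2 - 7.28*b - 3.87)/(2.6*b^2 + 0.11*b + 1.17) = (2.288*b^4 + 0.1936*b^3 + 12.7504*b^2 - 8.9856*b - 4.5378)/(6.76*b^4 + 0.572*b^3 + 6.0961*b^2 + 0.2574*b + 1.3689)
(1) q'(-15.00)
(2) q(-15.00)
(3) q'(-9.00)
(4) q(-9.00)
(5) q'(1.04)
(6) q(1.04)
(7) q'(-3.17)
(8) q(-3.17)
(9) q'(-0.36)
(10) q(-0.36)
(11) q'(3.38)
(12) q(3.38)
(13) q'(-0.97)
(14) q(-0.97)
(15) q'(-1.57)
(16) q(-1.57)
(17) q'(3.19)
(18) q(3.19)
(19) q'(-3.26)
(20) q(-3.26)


(1) = 0.35
(2) = -6.38
(3) = 0.36
(4) = -4.28
(5) = 0.17
(6) = -1.68
(7) = 0.52
(8) = -1.94
(9) = 0.18
(10) = 0.66
(11) = 0.43
(12) = -0.66
(13) = 1.46
(14) = -0.11
(15) = 0.99
(16) = -0.84
(17) = 0.43
(18) = -0.74
(19) = 0.51
(20) = -1.99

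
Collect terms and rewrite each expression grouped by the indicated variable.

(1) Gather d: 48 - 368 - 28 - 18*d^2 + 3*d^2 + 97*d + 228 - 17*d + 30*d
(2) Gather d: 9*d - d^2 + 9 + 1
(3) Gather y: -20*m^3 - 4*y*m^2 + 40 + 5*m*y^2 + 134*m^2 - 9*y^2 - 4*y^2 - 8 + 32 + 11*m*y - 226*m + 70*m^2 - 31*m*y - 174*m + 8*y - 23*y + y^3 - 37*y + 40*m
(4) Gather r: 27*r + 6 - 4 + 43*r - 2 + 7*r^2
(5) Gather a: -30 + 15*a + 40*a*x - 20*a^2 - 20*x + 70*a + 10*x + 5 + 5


(1) = -15*d^2 + 110*d - 120
(2) = -d^2 + 9*d + 10
(3) = -20*m^3 + 204*m^2 - 360*m + y^3 + y^2*(5*m - 13) + y*(-4*m^2 - 20*m - 52) + 64
(4) = 7*r^2 + 70*r
(5) = -20*a^2 + a*(40*x + 85) - 10*x - 20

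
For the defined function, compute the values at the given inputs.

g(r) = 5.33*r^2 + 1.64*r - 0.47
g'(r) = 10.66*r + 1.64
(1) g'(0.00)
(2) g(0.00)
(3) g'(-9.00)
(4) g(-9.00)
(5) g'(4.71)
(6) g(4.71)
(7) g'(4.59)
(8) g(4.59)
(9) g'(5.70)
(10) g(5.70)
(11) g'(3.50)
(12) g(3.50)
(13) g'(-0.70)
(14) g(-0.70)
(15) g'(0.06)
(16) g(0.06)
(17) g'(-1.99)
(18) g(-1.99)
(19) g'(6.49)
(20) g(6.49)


(1) = 1.64
(2) = -0.47
(3) = -94.30
(4) = 416.50
(5) = 51.85
(6) = 125.50
(7) = 50.57
(8) = 119.35
(9) = 62.40
(10) = 182.05
(11) = 38.95
(12) = 70.56
(13) = -5.82
(14) = 0.99
(15) = 2.28
(16) = -0.35
(17) = -19.57
(18) = 17.37
(19) = 70.82
(20) = 234.67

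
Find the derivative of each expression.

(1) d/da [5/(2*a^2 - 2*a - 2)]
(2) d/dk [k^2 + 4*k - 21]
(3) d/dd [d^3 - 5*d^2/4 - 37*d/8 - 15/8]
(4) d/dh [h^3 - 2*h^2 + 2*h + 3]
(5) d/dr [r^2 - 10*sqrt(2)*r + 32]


(1) = 5*(1 - 2*a)/(2*(-a^2 + a + 1)^2)
(2) = 2*k + 4
(3) = 3*d^2 - 5*d/2 - 37/8
(4) = 3*h^2 - 4*h + 2
(5) = 2*r - 10*sqrt(2)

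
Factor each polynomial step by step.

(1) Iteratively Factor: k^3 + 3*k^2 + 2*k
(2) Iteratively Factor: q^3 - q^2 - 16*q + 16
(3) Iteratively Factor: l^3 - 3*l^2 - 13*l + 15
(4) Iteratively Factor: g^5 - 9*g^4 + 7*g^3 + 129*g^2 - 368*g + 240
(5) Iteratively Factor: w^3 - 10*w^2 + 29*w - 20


(1) = (k + 2)*(k^2 + k) = (k + 1)*(k + 2)*(k)
(2) = (q + 4)*(q^2 - 5*q + 4) = (q - 1)*(q + 4)*(q - 4)
(3) = (l - 1)*(l^2 - 2*l - 15) = (l - 1)*(l + 3)*(l - 5)
(4) = (g - 1)*(g^4 - 8*g^3 - g^2 + 128*g - 240) = (g - 5)*(g - 1)*(g^3 - 3*g^2 - 16*g + 48) = (g - 5)*(g - 4)*(g - 1)*(g^2 + g - 12) = (g - 5)*(g - 4)*(g - 3)*(g - 1)*(g + 4)
(5) = (w - 4)*(w^2 - 6*w + 5) = (w - 5)*(w - 4)*(w - 1)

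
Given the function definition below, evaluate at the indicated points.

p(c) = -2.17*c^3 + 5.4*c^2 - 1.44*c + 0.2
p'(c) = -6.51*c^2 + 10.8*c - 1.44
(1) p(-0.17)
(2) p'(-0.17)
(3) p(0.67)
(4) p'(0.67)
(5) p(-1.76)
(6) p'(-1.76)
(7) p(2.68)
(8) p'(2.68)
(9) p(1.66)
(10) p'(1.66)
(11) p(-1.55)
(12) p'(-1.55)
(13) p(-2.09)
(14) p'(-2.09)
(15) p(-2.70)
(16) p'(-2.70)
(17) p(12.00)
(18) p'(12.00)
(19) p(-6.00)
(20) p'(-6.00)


(1) = 0.61
(2) = -3.46
(3) = 1.01
(4) = 2.87
(5) = 31.29
(6) = -40.61
(7) = -6.64
(8) = -19.25
(9) = 2.76
(10) = -1.45
(11) = 23.49
(12) = -33.82
(13) = 46.61
(14) = -52.45
(15) = 86.17
(16) = -78.06
(17) = -2989.24
(18) = -809.28
(19) = 671.96
(20) = -300.60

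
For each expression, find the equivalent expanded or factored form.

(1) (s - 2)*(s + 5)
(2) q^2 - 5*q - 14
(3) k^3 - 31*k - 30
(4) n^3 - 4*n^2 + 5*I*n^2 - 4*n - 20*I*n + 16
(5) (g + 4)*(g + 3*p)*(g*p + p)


(1) = s^2 + 3*s - 10
(2) = (q - 7)*(q + 2)
(3) = (k - 6)*(k + 1)*(k + 5)
(4) = (n - 4)*(n + I)*(n + 4*I)
(5) = g^3*p + 3*g^2*p^2 + 5*g^2*p + 15*g*p^2 + 4*g*p + 12*p^2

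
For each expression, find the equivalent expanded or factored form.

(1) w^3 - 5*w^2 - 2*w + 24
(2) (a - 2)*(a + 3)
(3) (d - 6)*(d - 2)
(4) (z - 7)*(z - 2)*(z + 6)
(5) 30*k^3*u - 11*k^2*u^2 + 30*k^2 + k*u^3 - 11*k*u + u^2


(1) = (w - 4)*(w - 3)*(w + 2)
(2) = a^2 + a - 6
(3) = d^2 - 8*d + 12
(4) = z^3 - 3*z^2 - 40*z + 84
(5) = (-6*k + u)*(-5*k + u)*(k*u + 1)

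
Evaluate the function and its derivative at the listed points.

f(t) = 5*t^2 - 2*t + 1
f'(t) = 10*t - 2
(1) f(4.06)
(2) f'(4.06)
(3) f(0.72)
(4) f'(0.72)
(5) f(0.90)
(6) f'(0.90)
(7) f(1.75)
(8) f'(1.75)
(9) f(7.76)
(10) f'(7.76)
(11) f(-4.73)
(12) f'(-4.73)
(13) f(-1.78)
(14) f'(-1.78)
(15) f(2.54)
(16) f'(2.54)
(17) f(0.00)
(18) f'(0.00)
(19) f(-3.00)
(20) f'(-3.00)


(1) = 75.30
(2) = 38.60
(3) = 2.15
(4) = 5.20
(5) = 3.25
(6) = 7.00
(7) = 12.81
(8) = 15.50
(9) = 286.57
(10) = 75.60
(11) = 122.32
(12) = -49.30
(13) = 20.40
(14) = -19.80
(15) = 28.18
(16) = 23.40
(17) = 1.00
(18) = -2.00
(19) = 52.00
(20) = -32.00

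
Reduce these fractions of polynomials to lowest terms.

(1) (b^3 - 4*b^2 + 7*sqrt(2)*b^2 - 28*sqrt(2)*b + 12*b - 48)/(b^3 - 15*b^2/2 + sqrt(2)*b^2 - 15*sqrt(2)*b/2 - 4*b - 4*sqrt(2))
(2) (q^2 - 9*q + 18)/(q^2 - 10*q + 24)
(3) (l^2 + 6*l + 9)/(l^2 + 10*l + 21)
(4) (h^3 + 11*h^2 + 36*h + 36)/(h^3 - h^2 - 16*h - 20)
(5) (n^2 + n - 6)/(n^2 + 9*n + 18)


(1) = (2*b^2 + b*(-8 + 12*sqrt(2)) - 48*sqrt(2))/(2*b^2 - 15*b - 8)
(2) = (q - 3)/(q - 4)
(3) = (l + 3)/(l + 7)
(4) = (h^2 + 9*h + 18)/(h^2 - 3*h - 10)
(5) = (n - 2)/(n + 6)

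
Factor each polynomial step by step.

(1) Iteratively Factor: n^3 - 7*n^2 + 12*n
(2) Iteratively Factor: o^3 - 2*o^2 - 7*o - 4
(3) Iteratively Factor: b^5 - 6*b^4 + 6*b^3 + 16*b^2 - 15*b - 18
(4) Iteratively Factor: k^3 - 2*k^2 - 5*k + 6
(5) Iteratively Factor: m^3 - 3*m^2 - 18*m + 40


(1) = (n - 3)*(n^2 - 4*n) = (n - 4)*(n - 3)*(n)
(2) = (o - 4)*(o^2 + 2*o + 1) = (o - 4)*(o + 1)*(o + 1)
(3) = (b - 2)*(b^4 - 4*b^3 - 2*b^2 + 12*b + 9) = (b - 2)*(b + 1)*(b^3 - 5*b^2 + 3*b + 9) = (b - 3)*(b - 2)*(b + 1)*(b^2 - 2*b - 3) = (b - 3)^2*(b - 2)*(b + 1)*(b + 1)
(4) = (k - 3)*(k^2 + k - 2) = (k - 3)*(k + 2)*(k - 1)
(5) = (m - 5)*(m^2 + 2*m - 8) = (m - 5)*(m - 2)*(m + 4)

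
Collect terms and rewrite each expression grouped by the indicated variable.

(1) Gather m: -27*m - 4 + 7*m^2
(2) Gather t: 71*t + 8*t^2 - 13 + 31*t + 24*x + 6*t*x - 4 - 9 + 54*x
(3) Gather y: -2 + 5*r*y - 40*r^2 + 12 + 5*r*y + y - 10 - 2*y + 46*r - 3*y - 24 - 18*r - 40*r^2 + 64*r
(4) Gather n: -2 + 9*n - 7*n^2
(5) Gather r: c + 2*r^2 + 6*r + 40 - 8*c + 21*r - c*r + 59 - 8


(1) = 7*m^2 - 27*m - 4
(2) = 8*t^2 + t*(6*x + 102) + 78*x - 26
(3) = -80*r^2 + 92*r + y*(10*r - 4) - 24
(4) = -7*n^2 + 9*n - 2
(5) = -7*c + 2*r^2 + r*(27 - c) + 91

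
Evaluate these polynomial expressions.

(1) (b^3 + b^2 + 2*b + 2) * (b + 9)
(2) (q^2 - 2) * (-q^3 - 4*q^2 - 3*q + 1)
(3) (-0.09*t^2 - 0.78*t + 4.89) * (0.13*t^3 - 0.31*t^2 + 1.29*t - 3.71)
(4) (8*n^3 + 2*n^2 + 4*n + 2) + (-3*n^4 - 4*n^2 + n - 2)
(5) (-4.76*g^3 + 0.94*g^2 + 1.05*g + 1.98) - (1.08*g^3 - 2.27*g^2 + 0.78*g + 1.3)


(1) = b^4 + 10*b^3 + 11*b^2 + 20*b + 18
(2) = -q^5 - 4*q^4 - q^3 + 9*q^2 + 6*q - 2
(3) = -0.0117*t^5 - 0.0735*t^4 + 0.7614*t^3 - 2.1882*t^2 + 9.2019*t - 18.1419
(4) = -3*n^4 + 8*n^3 - 2*n^2 + 5*n
(5) = -5.84*g^3 + 3.21*g^2 + 0.27*g + 0.68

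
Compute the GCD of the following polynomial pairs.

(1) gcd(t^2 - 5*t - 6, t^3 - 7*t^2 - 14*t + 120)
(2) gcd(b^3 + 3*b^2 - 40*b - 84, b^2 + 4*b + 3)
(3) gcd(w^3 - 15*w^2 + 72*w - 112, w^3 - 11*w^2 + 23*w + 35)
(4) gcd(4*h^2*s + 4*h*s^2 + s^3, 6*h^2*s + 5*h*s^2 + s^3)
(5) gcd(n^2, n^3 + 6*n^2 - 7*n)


(1) = gcd((t - 6)*(t + 1), (t - 6)*(t - 5)*(t + 4)) = t - 6
(2) = 1
(3) = w - 7
(4) = 2*h*s + s^2
(5) = gcd(n^2, n*(n - 1)*(n + 7)) = n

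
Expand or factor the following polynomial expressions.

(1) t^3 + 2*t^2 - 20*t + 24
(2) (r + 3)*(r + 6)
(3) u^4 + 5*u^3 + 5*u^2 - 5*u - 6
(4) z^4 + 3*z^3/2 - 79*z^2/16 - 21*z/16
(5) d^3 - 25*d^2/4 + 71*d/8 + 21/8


(1) = (t - 2)^2*(t + 6)
(2) = r^2 + 9*r + 18
(3) = (u - 1)*(u + 1)*(u + 2)*(u + 3)
(4) = z*(z - 7/4)*(z + 1/4)*(z + 3)
(5) = (d - 7/2)*(d - 3)*(d + 1/4)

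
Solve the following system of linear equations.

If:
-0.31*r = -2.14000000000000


Then:
r = 6.90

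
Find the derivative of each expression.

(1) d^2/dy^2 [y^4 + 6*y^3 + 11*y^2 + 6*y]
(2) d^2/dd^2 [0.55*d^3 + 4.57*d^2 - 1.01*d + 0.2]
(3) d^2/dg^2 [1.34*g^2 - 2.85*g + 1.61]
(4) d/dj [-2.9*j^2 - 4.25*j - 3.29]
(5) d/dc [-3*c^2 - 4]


(1) = 12*y^2 + 36*y + 22
(2) = 3.3*d + 9.14
(3) = 2.68000000000000
(4) = -5.8*j - 4.25
(5) = -6*c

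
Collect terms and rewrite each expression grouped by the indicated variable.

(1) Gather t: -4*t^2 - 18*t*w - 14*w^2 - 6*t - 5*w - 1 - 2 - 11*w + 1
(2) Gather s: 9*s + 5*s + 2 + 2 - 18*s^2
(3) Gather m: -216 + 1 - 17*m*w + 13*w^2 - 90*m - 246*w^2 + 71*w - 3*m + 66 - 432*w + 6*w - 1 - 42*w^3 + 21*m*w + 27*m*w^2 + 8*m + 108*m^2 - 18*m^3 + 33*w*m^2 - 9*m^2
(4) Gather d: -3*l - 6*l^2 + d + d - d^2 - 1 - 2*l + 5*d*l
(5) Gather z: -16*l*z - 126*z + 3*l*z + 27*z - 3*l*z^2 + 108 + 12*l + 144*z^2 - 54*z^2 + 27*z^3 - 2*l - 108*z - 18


(1) = -4*t^2 + t*(-18*w - 6) - 14*w^2 - 16*w - 2
(2) = -18*s^2 + 14*s + 4
(3) = -18*m^3 + m^2*(33*w + 99) + m*(27*w^2 + 4*w - 85) - 42*w^3 - 233*w^2 - 355*w - 150
(4) = -d^2 + d*(5*l + 2) - 6*l^2 - 5*l - 1
(5) = 10*l + 27*z^3 + z^2*(90 - 3*l) + z*(-13*l - 207) + 90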